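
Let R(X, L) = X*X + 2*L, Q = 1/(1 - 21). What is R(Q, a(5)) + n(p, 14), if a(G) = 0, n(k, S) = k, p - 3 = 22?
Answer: 10001/400 ≈ 25.003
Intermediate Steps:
p = 25 (p = 3 + 22 = 25)
Q = -1/20 (Q = 1/(-20) = -1/20 ≈ -0.050000)
R(X, L) = X² + 2*L
R(Q, a(5)) + n(p, 14) = ((-1/20)² + 2*0) + 25 = (1/400 + 0) + 25 = 1/400 + 25 = 10001/400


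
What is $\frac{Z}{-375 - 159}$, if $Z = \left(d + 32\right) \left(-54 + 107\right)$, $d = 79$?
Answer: $- \frac{1961}{178} \approx -11.017$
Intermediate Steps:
$Z = 5883$ ($Z = \left(79 + 32\right) \left(-54 + 107\right) = 111 \cdot 53 = 5883$)
$\frac{Z}{-375 - 159} = \frac{5883}{-375 - 159} = \frac{5883}{-534} = 5883 \left(- \frac{1}{534}\right) = - \frac{1961}{178}$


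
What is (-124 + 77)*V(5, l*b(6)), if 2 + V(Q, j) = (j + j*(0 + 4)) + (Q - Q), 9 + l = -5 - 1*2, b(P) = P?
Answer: 22654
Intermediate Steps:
l = -16 (l = -9 + (-5 - 1*2) = -9 + (-5 - 2) = -9 - 7 = -16)
V(Q, j) = -2 + 5*j (V(Q, j) = -2 + ((j + j*(0 + 4)) + (Q - Q)) = -2 + ((j + j*4) + 0) = -2 + ((j + 4*j) + 0) = -2 + (5*j + 0) = -2 + 5*j)
(-124 + 77)*V(5, l*b(6)) = (-124 + 77)*(-2 + 5*(-16*6)) = -47*(-2 + 5*(-96)) = -47*(-2 - 480) = -47*(-482) = 22654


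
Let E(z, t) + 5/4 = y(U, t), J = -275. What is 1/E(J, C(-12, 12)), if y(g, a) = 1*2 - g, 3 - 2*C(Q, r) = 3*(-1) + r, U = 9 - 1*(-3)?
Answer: -4/45 ≈ -0.088889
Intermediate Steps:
U = 12 (U = 9 + 3 = 12)
C(Q, r) = 3 - r/2 (C(Q, r) = 3/2 - (3*(-1) + r)/2 = 3/2 - (-3 + r)/2 = 3/2 + (3/2 - r/2) = 3 - r/2)
y(g, a) = 2 - g
E(z, t) = -45/4 (E(z, t) = -5/4 + (2 - 1*12) = -5/4 + (2 - 12) = -5/4 - 10 = -45/4)
1/E(J, C(-12, 12)) = 1/(-45/4) = -4/45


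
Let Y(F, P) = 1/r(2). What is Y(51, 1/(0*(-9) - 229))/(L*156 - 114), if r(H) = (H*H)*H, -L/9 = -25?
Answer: 1/279888 ≈ 3.5729e-6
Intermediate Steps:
L = 225 (L = -9*(-25) = 225)
r(H) = H³ (r(H) = H²*H = H³)
Y(F, P) = ⅛ (Y(F, P) = 1/(2³) = 1/8 = ⅛)
Y(51, 1/(0*(-9) - 229))/(L*156 - 114) = 1/(8*(225*156 - 114)) = 1/(8*(35100 - 114)) = (⅛)/34986 = (⅛)*(1/34986) = 1/279888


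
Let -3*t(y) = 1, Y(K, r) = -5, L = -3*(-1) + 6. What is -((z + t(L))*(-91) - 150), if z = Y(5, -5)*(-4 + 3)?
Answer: 1724/3 ≈ 574.67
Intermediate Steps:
L = 9 (L = 3 + 6 = 9)
t(y) = -⅓ (t(y) = -⅓*1 = -⅓)
z = 5 (z = -5*(-4 + 3) = -5*(-1) = 5)
-((z + t(L))*(-91) - 150) = -((5 - ⅓)*(-91) - 150) = -((14/3)*(-91) - 150) = -(-1274/3 - 150) = -1*(-1724/3) = 1724/3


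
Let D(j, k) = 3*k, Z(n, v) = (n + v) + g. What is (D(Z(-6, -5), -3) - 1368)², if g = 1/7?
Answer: 1896129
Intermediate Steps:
g = ⅐ ≈ 0.14286
Z(n, v) = ⅐ + n + v (Z(n, v) = (n + v) + ⅐ = ⅐ + n + v)
(D(Z(-6, -5), -3) - 1368)² = (3*(-3) - 1368)² = (-9 - 1368)² = (-1377)² = 1896129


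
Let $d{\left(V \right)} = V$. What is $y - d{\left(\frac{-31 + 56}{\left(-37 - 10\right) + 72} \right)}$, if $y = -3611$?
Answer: $-3612$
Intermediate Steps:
$y - d{\left(\frac{-31 + 56}{\left(-37 - 10\right) + 72} \right)} = -3611 - \frac{-31 + 56}{\left(-37 - 10\right) + 72} = -3611 - \frac{25}{-47 + 72} = -3611 - \frac{25}{25} = -3611 - 25 \cdot \frac{1}{25} = -3611 - 1 = -3612$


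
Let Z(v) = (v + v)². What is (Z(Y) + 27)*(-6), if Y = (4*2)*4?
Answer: -24738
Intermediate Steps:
Y = 32 (Y = 8*4 = 32)
Z(v) = 4*v² (Z(v) = (2*v)² = 4*v²)
(Z(Y) + 27)*(-6) = (4*32² + 27)*(-6) = (4*1024 + 27)*(-6) = (4096 + 27)*(-6) = 4123*(-6) = -24738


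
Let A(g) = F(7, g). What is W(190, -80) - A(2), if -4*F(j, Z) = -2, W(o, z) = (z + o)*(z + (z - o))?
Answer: -77001/2 ≈ -38501.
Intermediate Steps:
W(o, z) = (o + z)*(-o + 2*z)
F(j, Z) = 1/2 (F(j, Z) = -1/4*(-2) = 1/2)
A(g) = 1/2
W(190, -80) - A(2) = (-1*190**2 + 2*(-80)**2 + 190*(-80)) - 1*1/2 = (-1*36100 + 2*6400 - 15200) - 1/2 = (-36100 + 12800 - 15200) - 1/2 = -38500 - 1/2 = -77001/2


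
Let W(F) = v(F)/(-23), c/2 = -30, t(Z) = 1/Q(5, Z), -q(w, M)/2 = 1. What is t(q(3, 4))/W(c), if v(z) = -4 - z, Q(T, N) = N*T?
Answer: 23/560 ≈ 0.041071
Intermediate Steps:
q(w, M) = -2 (q(w, M) = -2*1 = -2)
t(Z) = 1/(5*Z) (t(Z) = 1/(Z*5) = 1/(5*Z))
c = -60 (c = 2*(-30) = -60)
W(F) = 4/23 + F/23 (W(F) = (-4 - F)/(-23) = (-4 - F)*(-1/23) = 4/23 + F/23)
t(q(3, 4))/W(c) = ((⅕)/(-2))/(4/23 + (1/23)*(-60)) = ((⅕)*(-½))/(4/23 - 60/23) = -1/(10*(-56/23)) = -⅒*(-23/56) = 23/560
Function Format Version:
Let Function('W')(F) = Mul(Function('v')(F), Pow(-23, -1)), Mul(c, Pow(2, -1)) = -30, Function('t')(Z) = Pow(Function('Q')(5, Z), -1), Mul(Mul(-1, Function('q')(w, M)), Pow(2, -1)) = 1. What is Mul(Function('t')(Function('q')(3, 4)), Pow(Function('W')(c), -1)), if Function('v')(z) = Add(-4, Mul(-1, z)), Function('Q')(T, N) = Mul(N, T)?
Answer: Rational(23, 560) ≈ 0.041071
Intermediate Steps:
Function('q')(w, M) = -2 (Function('q')(w, M) = Mul(-2, 1) = -2)
Function('t')(Z) = Mul(Rational(1, 5), Pow(Z, -1)) (Function('t')(Z) = Pow(Mul(Z, 5), -1) = Pow(Mul(5, Z), -1) = Mul(Rational(1, 5), Pow(Z, -1)))
c = -60 (c = Mul(2, -30) = -60)
Function('W')(F) = Add(Rational(4, 23), Mul(Rational(1, 23), F)) (Function('W')(F) = Mul(Add(-4, Mul(-1, F)), Pow(-23, -1)) = Mul(Add(-4, Mul(-1, F)), Rational(-1, 23)) = Add(Rational(4, 23), Mul(Rational(1, 23), F)))
Mul(Function('t')(Function('q')(3, 4)), Pow(Function('W')(c), -1)) = Mul(Mul(Rational(1, 5), Pow(-2, -1)), Pow(Add(Rational(4, 23), Mul(Rational(1, 23), -60)), -1)) = Mul(Mul(Rational(1, 5), Rational(-1, 2)), Pow(Add(Rational(4, 23), Rational(-60, 23)), -1)) = Mul(Rational(-1, 10), Pow(Rational(-56, 23), -1)) = Mul(Rational(-1, 10), Rational(-23, 56)) = Rational(23, 560)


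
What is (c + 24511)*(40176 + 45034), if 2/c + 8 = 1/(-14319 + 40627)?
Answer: 439564815300170/210463 ≈ 2.0886e+9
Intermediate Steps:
c = -52616/210463 (c = 2/(-8 + 1/(-14319 + 40627)) = 2/(-8 + 1/26308) = 2/(-210463/26308) = 2*(-26308/210463) = -52616/210463 ≈ -0.25000)
(c + 24511)*(40176 + 45034) = (-52616/210463 + 24511)*(40176 + 45034) = (5158605977/210463)*85210 = 439564815300170/210463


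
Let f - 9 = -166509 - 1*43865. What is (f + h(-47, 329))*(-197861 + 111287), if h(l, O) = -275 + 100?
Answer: 18227289960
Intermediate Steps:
f = -210365 (f = 9 + (-166509 - 1*43865) = 9 + (-166509 - 43865) = 9 - 210374 = -210365)
h(l, O) = -175
(f + h(-47, 329))*(-197861 + 111287) = (-210365 - 175)*(-197861 + 111287) = -210540*(-86574) = 18227289960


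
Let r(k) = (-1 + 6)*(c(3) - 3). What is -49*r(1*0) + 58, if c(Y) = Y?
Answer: 58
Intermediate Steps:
r(k) = 0 (r(k) = (-1 + 6)*(3 - 3) = 5*0 = 0)
-49*r(1*0) + 58 = -49*0 + 58 = 0 + 58 = 58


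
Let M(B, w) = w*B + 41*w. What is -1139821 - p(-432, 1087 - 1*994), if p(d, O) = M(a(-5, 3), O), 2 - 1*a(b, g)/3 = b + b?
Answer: -1146982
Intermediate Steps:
a(b, g) = 6 - 6*b (a(b, g) = 6 - 3*(b + b) = 6 - 6*b)
M(B, w) = 41*w + B*w (M(B, w) = B*w + 41*w = 41*w + B*w)
p(d, O) = 77*O (p(d, O) = O*(41 + (6 - 6*(-5))) = O*(41 + (6 + 30)) = O*(41 + 36) = O*77 = 77*O)
-1139821 - p(-432, 1087 - 1*994) = -1139821 - 77*(1087 - 1*994) = -1139821 - 77*(1087 - 994) = -1139821 - 77*93 = -1139821 - 1*7161 = -1139821 - 7161 = -1146982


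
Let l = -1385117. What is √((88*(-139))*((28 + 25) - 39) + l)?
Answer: I*√1556365 ≈ 1247.5*I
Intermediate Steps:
√((88*(-139))*((28 + 25) - 39) + l) = √((88*(-139))*((28 + 25) - 39) - 1385117) = √(-12232*(53 - 39) - 1385117) = √(-12232*14 - 1385117) = √(-171248 - 1385117) = √(-1556365) = I*√1556365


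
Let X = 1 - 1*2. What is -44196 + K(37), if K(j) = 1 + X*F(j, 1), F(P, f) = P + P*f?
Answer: -44269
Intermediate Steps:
X = -1 (X = 1 - 2 = -1)
K(j) = 1 - 2*j (K(j) = 1 - j*(1 + 1) = 1 - j*2 = 1 - 2*j)
-44196 + K(37) = -44196 + (1 - 2*37) = -44196 + (1 - 74) = -44196 - 73 = -44269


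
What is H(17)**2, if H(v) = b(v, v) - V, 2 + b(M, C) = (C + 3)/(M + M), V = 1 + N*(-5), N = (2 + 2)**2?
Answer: 1739761/289 ≈ 6019.9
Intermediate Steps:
N = 16 (N = 4**2 = 16)
V = -79 (V = 1 + 16*(-5) = 1 - 80 = -79)
b(M, C) = -2 + (3 + C)/(2*M) (b(M, C) = -2 + (C + 3)/(M + M) = -2 + (3 + C)/((2*M)) = -2 + (3 + C)*(1/(2*M)) = -2 + (3 + C)/(2*M))
H(v) = 79 + (3 - 3*v)/(2*v) (H(v) = (3 + v - 4*v)/(2*v) - 1*(-79) = (3 - 3*v)/(2*v) + 79 = 79 + (3 - 3*v)/(2*v))
H(17)**2 = ((1/2)*(3 + 155*17)/17)**2 = ((1/2)*(1/17)*(3 + 2635))**2 = ((1/2)*(1/17)*2638)**2 = (1319/17)**2 = 1739761/289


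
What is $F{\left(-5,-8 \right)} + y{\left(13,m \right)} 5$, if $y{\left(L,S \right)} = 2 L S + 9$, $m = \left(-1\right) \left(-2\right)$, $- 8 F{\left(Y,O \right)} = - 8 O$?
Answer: $297$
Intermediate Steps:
$F{\left(Y,O \right)} = O$ ($F{\left(Y,O \right)} = - \frac{\left(-8\right) O}{8} = O$)
$m = 2$
$y{\left(L,S \right)} = 9 + 2 L S$ ($y{\left(L,S \right)} = 2 L S + 9 = 9 + 2 L S$)
$F{\left(-5,-8 \right)} + y{\left(13,m \right)} 5 = -8 + \left(9 + 2 \cdot 13 \cdot 2\right) 5 = -8 + \left(9 + 52\right) 5 = -8 + 61 \cdot 5 = -8 + 305 = 297$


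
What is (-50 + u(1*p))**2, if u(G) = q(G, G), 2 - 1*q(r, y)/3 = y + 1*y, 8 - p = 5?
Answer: 3844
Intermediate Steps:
p = 3 (p = 8 - 1*5 = 8 - 5 = 3)
q(r, y) = 6 - 6*y (q(r, y) = 6 - 3*(y + 1*y) = 6 - 3*(y + y) = 6 - 6*y)
u(G) = 6 - 6*G
(-50 + u(1*p))**2 = (-50 + (6 - 6*3))**2 = (-50 + (6 - 18))**2 = (-50 - 12)**2 = (-62)**2 = 3844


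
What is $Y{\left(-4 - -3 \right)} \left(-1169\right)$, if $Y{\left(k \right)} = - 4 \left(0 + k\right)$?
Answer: $-4676$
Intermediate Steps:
$Y{\left(k \right)} = - 4 k$
$Y{\left(-4 - -3 \right)} \left(-1169\right) = - 4 \left(-4 - -3\right) \left(-1169\right) = - 4 \left(-4 + 3\right) \left(-1169\right) = \left(-4\right) \left(-1\right) \left(-1169\right) = 4 \left(-1169\right) = -4676$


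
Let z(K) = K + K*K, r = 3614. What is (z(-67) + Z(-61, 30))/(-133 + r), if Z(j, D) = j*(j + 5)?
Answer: 7838/3481 ≈ 2.2517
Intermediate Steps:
Z(j, D) = j*(5 + j)
z(K) = K + K²
(z(-67) + Z(-61, 30))/(-133 + r) = (-67*(1 - 67) - 61*(5 - 61))/(-133 + 3614) = (-67*(-66) - 61*(-56))/3481 = (4422 + 3416)*(1/3481) = 7838*(1/3481) = 7838/3481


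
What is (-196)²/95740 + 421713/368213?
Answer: 13630018307/8813178155 ≈ 1.5465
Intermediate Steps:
(-196)²/95740 + 421713/368213 = 38416*(1/95740) + 421713*(1/368213) = 9604/23935 + 421713/368213 = 13630018307/8813178155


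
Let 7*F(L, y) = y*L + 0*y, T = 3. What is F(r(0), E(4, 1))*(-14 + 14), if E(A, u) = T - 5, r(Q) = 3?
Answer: 0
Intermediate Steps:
E(A, u) = -2 (E(A, u) = 3 - 5 = -2)
F(L, y) = L*y/7 (F(L, y) = (y*L + 0*y)/7 = (L*y + 0)/7 = (L*y)/7 = L*y/7)
F(r(0), E(4, 1))*(-14 + 14) = ((⅐)*3*(-2))*(-14 + 14) = -6/7*0 = 0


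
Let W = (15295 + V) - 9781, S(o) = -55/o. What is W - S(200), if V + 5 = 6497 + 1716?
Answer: 548891/40 ≈ 13722.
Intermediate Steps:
V = 8208 (V = -5 + (6497 + 1716) = -5 + 8213 = 8208)
W = 13722 (W = (15295 + 8208) - 9781 = 23503 - 9781 = 13722)
W - S(200) = 13722 - (-55)/200 = 13722 - 1*(-11/40) = 13722 + 11/40 = 548891/40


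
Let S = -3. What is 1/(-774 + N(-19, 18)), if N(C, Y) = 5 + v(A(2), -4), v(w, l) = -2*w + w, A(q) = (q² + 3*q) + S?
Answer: -1/776 ≈ -0.0012887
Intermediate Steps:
A(q) = -3 + q² + 3*q (A(q) = (q² + 3*q) - 3 = -3 + q² + 3*q)
v(w, l) = -w
N(C, Y) = -2 (N(C, Y) = 5 - (-3 + 2² + 3*2) = 5 - (-3 + 4 + 6) = 5 - 1*7 = 5 - 7 = -2)
1/(-774 + N(-19, 18)) = 1/(-774 - 2) = 1/(-776) = -1/776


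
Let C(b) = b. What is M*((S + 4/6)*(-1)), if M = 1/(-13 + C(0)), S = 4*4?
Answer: 50/39 ≈ 1.2821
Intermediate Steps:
S = 16
M = -1/13 (M = 1/(-13 + 0) = 1/(-13) = -1/13 ≈ -0.076923)
M*((S + 4/6)*(-1)) = -(16 + 4/6)*(-1)/13 = -(16 + 4*(1/6))*(-1)/13 = -(16 + 2/3)*(-1)/13 = -50*(-1)/39 = -1/13*(-50/3) = 50/39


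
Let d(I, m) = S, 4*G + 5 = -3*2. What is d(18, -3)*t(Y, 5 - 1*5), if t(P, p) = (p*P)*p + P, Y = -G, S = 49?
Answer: 539/4 ≈ 134.75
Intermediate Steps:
G = -11/4 (G = -5/4 + (-3*2)/4 = -5/4 + (¼)*(-6) = -5/4 - 3/2 = -11/4 ≈ -2.7500)
d(I, m) = 49
Y = 11/4 (Y = -1*(-11/4) = 11/4 ≈ 2.7500)
t(P, p) = P + P*p² (t(P, p) = (P*p)*p + P = P*p² + P = P + P*p²)
d(18, -3)*t(Y, 5 - 1*5) = 49*(11*(1 + (5 - 1*5)²)/4) = 49*(11*(1 + (5 - 5)²)/4) = 49*(11*(1 + 0²)/4) = 49*(11*(1 + 0)/4) = 49*((11/4)*1) = 49*(11/4) = 539/4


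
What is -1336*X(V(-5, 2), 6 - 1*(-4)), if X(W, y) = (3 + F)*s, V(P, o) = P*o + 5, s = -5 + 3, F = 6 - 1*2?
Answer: 18704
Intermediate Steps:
F = 4 (F = 6 - 2 = 4)
s = -2
V(P, o) = 5 + P*o
X(W, y) = -14 (X(W, y) = (3 + 4)*(-2) = 7*(-2) = -14)
-1336*X(V(-5, 2), 6 - 1*(-4)) = -1336*(-14) = 18704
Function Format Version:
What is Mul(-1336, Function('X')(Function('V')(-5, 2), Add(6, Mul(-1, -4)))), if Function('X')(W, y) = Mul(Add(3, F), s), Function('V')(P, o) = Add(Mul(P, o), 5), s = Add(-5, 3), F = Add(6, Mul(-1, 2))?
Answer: 18704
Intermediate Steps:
F = 4 (F = Add(6, -2) = 4)
s = -2
Function('V')(P, o) = Add(5, Mul(P, o))
Function('X')(W, y) = -14 (Function('X')(W, y) = Mul(Add(3, 4), -2) = Mul(7, -2) = -14)
Mul(-1336, Function('X')(Function('V')(-5, 2), Add(6, Mul(-1, -4)))) = Mul(-1336, -14) = 18704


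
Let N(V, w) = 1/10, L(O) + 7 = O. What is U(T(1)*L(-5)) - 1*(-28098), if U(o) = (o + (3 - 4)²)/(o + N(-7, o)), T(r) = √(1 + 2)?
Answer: 1213848692/43199 - 1080*√3/43199 ≈ 28099.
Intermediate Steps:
T(r) = √3
L(O) = -7 + O
N(V, w) = ⅒
U(o) = (1 + o)/(⅒ + o) (U(o) = (o + (3 - 4)²)/(o + ⅒) = (o + (-1)²)/(⅒ + o) = (o + 1)/(⅒ + o) = (1 + o)/(⅒ + o))
U(T(1)*L(-5)) - 1*(-28098) = 10*(1 + √3*(-7 - 5))/(1 + 10*(√3*(-7 - 5))) - 1*(-28098) = 10*(1 + √3*(-12))/(1 + 10*(√3*(-12))) + 28098 = 10*(1 - 12*√3)/(1 + 10*(-12*√3)) + 28098 = 10*(1 - 12*√3)/(1 - 120*√3) + 28098 = 28098 + 10*(1 - 12*√3)/(1 - 120*√3)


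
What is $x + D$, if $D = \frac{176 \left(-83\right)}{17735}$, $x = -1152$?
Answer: $- \frac{20445328}{17735} \approx -1152.8$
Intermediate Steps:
$D = - \frac{14608}{17735}$ ($D = \left(-14608\right) \frac{1}{17735} = - \frac{14608}{17735} \approx -0.82368$)
$x + D = -1152 - \frac{14608}{17735} = - \frac{20445328}{17735}$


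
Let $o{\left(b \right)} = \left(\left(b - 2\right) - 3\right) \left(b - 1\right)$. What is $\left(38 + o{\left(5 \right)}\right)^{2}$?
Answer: $1444$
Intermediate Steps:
$o{\left(b \right)} = \left(-1 + b\right) \left(-5 + b\right)$ ($o{\left(b \right)} = \left(\left(-2 + b\right) - 3\right) \left(-1 + b\right) = \left(-5 + b\right) \left(-1 + b\right) = \left(-1 + b\right) \left(-5 + b\right)$)
$\left(38 + o{\left(5 \right)}\right)^{2} = \left(38 + \left(5 + 5^{2} - 30\right)\right)^{2} = \left(38 + \left(5 + 25 - 30\right)\right)^{2} = \left(38 + 0\right)^{2} = 38^{2} = 1444$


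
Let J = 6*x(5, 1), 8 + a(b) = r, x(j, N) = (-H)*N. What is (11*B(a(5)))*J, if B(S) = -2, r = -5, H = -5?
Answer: -660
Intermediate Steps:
x(j, N) = 5*N (x(j, N) = (-1*(-5))*N = 5*N)
a(b) = -13 (a(b) = -8 - 5 = -13)
J = 30 (J = 6*(5*1) = 6*5 = 30)
(11*B(a(5)))*J = (11*(-2))*30 = -22*30 = -660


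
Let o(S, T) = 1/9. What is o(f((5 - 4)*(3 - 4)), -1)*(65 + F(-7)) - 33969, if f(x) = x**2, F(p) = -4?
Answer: -305660/9 ≈ -33962.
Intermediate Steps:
o(S, T) = 1/9
o(f((5 - 4)*(3 - 4)), -1)*(65 + F(-7)) - 33969 = (65 - 4)/9 - 33969 = (1/9)*61 - 33969 = 61/9 - 33969 = -305660/9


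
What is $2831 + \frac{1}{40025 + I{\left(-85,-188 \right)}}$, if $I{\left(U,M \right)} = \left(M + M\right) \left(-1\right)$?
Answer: $\frac{114375232}{40401} \approx 2831.0$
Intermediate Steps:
$I{\left(U,M \right)} = - 2 M$ ($I{\left(U,M \right)} = 2 M \left(-1\right) = - 2 M$)
$2831 + \frac{1}{40025 + I{\left(-85,-188 \right)}} = 2831 + \frac{1}{40025 - -376} = 2831 + \frac{1}{40025 + 376} = 2831 + \frac{1}{40401} = \frac{114375232}{40401}$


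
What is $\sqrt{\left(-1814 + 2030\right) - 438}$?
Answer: $i \sqrt{222} \approx 14.9 i$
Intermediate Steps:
$\sqrt{\left(-1814 + 2030\right) - 438} = \sqrt{216 - 438} = \sqrt{-222} = i \sqrt{222}$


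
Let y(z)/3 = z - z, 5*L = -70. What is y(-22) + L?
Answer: -14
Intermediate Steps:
L = -14 (L = (⅕)*(-70) = -14)
y(z) = 0 (y(z) = 3*(z - z) = 3*0 = 0)
y(-22) + L = 0 - 14 = -14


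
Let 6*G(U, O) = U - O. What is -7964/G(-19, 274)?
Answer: 47784/293 ≈ 163.09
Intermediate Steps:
G(U, O) = -O/6 + U/6 (G(U, O) = (U - O)/6 = -O/6 + U/6)
-7964/G(-19, 274) = -7964/(-⅙*274 + (⅙)*(-19)) = -7964/(-137/3 - 19/6) = -7964/(-293/6) = -7964*(-6/293) = 47784/293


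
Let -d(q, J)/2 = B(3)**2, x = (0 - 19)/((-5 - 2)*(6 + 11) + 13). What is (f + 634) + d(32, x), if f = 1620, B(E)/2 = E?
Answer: 2182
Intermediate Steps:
B(E) = 2*E
x = 19/106 (x = -19/(-7*17 + 13) = -19/(-119 + 13) = -19/(-106) = -19*(-1/106) = 19/106 ≈ 0.17925)
d(q, J) = -72 (d(q, J) = -2*(2*3)**2 = -2*6**2 = -2*36 = -72)
(f + 634) + d(32, x) = (1620 + 634) - 72 = 2254 - 72 = 2182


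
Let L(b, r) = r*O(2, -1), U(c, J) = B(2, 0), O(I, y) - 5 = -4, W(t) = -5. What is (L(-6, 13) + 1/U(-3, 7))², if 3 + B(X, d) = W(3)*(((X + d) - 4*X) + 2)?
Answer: 49284/289 ≈ 170.53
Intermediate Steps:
O(I, y) = 1 (O(I, y) = 5 - 4 = 1)
B(X, d) = -13 - 5*d + 15*X (B(X, d) = -3 - 5*(((X + d) - 4*X) + 2) = -3 - 5*((d - 3*X) + 2) = -3 - 5*(2 + d - 3*X) = -3 + (-10 - 5*d + 15*X) = -13 - 5*d + 15*X)
U(c, J) = 17 (U(c, J) = -13 - 5*0 + 15*2 = -13 + 0 + 30 = 17)
L(b, r) = r (L(b, r) = r*1 = r)
(L(-6, 13) + 1/U(-3, 7))² = (13 + 1/17)² = (222/17)² = 49284/289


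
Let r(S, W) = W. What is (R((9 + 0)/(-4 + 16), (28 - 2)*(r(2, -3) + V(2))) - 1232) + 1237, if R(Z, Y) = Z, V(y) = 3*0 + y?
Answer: 23/4 ≈ 5.7500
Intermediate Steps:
V(y) = y (V(y) = 0 + y = y)
(R((9 + 0)/(-4 + 16), (28 - 2)*(r(2, -3) + V(2))) - 1232) + 1237 = ((9 + 0)/(-4 + 16) - 1232) + 1237 = (9/12 - 1232) + 1237 = (9*(1/12) - 1232) + 1237 = (3/4 - 1232) + 1237 = -4925/4 + 1237 = 23/4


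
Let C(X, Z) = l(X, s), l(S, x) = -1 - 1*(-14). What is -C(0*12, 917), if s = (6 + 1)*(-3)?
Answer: -13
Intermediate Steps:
s = -21 (s = 7*(-3) = -21)
l(S, x) = 13 (l(S, x) = -1 + 14 = 13)
C(X, Z) = 13
-C(0*12, 917) = -1*13 = -13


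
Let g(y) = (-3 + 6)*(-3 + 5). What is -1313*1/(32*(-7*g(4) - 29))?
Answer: 1313/2272 ≈ 0.57790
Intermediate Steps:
g(y) = 6 (g(y) = 3*2 = 6)
-1313*1/(32*(-7*g(4) - 29)) = -1313*1/(32*(-7*6 - 29)) = -1313*1/(32*(-42 - 29)) = -1313/((-71*32)) = -1313/(-2272) = -1313*(-1/2272) = 1313/2272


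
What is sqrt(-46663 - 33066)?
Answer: I*sqrt(79729) ≈ 282.36*I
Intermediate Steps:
sqrt(-46663 - 33066) = sqrt(-79729) = I*sqrt(79729)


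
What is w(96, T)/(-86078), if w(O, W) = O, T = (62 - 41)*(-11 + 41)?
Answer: -48/43039 ≈ -0.0011153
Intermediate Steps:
T = 630 (T = 21*30 = 630)
w(96, T)/(-86078) = 96/(-86078) = 96*(-1/86078) = -48/43039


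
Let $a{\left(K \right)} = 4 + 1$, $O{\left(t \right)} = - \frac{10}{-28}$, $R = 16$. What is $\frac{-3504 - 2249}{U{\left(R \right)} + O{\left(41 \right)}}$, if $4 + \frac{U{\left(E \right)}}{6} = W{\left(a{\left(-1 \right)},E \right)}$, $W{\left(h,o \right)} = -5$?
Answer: $\frac{80542}{751} \approx 107.25$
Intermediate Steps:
$O{\left(t \right)} = \frac{5}{14}$ ($O{\left(t \right)} = \left(-10\right) \left(- \frac{1}{28}\right) = \frac{5}{14}$)
$a{\left(K \right)} = 5$
$U{\left(E \right)} = -54$ ($U{\left(E \right)} = -24 + 6 \left(-5\right) = -24 - 30 = -54$)
$\frac{-3504 - 2249}{U{\left(R \right)} + O{\left(41 \right)}} = \frac{-3504 - 2249}{-54 + \frac{5}{14}} = - \frac{5753}{- \frac{751}{14}} = \left(-5753\right) \left(- \frac{14}{751}\right) = \frac{80542}{751}$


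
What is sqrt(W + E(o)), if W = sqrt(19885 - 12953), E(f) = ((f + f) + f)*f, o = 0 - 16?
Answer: sqrt(768 + 2*sqrt(1733)) ≈ 29.176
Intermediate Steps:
o = -16
E(f) = 3*f**2 (E(f) = (2*f + f)*f = (3*f)*f = 3*f**2)
W = 2*sqrt(1733) (W = sqrt(6932) = 2*sqrt(1733) ≈ 83.259)
sqrt(W + E(o)) = sqrt(2*sqrt(1733) + 3*(-16)**2) = sqrt(2*sqrt(1733) + 3*256) = sqrt(2*sqrt(1733) + 768) = sqrt(768 + 2*sqrt(1733))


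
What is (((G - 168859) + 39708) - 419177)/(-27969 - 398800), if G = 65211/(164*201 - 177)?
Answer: 5992654975/4664158401 ≈ 1.2848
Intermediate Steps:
G = 21737/10929 (G = 65211/(32964 - 177) = 65211/32787 = 65211*(1/32787) = 21737/10929 ≈ 1.9889)
(((G - 168859) + 39708) - 419177)/(-27969 - 398800) = (((21737/10929 - 168859) + 39708) - 419177)/(-27969 - 398800) = ((-1845438274/10929 + 39708) - 419177)/(-426769) = (-1411469542/10929 - 419177)*(-1/426769) = -5992654975/10929*(-1/426769) = 5992654975/4664158401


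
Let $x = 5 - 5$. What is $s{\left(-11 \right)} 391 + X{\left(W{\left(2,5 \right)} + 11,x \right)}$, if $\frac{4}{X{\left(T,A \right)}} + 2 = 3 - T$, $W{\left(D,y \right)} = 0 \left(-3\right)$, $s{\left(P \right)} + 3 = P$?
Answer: $- \frac{27372}{5} \approx -5474.4$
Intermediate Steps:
$s{\left(P \right)} = -3 + P$
$W{\left(D,y \right)} = 0$
$x = 0$
$X{\left(T,A \right)} = \frac{4}{1 - T}$ ($X{\left(T,A \right)} = \frac{4}{-2 - \left(-3 + T\right)} = \frac{4}{1 - T}$)
$s{\left(-11 \right)} 391 + X{\left(W{\left(2,5 \right)} + 11,x \right)} = \left(-3 - 11\right) 391 - \frac{4}{-1 + \left(0 + 11\right)} = \left(-14\right) 391 - \frac{4}{-1 + 11} = -5474 - \frac{4}{10} = -5474 - \frac{2}{5} = - \frac{27372}{5}$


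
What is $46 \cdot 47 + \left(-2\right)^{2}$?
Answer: $2166$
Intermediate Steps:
$46 \cdot 47 + \left(-2\right)^{2} = 2162 + 4 = 2166$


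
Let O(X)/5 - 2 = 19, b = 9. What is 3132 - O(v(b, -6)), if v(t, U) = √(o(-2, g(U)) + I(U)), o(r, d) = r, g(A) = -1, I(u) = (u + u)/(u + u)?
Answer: 3027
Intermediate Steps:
I(u) = 1 (I(u) = (2*u)/((2*u)) = (2*u)*(1/(2*u)) = 1)
v(t, U) = I (v(t, U) = √(-2 + 1) = √(-1) = I)
O(X) = 105 (O(X) = 10 + 5*19 = 10 + 95 = 105)
3132 - O(v(b, -6)) = 3132 - 1*105 = 3132 - 105 = 3027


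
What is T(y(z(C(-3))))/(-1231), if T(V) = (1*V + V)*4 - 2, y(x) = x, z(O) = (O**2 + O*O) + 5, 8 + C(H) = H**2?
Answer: -54/1231 ≈ -0.043867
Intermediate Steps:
C(H) = -8 + H**2
z(O) = 5 + 2*O**2 (z(O) = (O**2 + O**2) + 5 = 2*O**2 + 5 = 5 + 2*O**2)
T(V) = -2 + 8*V (T(V) = (V + V)*4 - 2 = (2*V)*4 - 2 = 8*V - 2 = -2 + 8*V)
T(y(z(C(-3))))/(-1231) = (-2 + 8*(5 + 2*(-8 + (-3)**2)**2))/(-1231) = (-2 + 8*(5 + 2*(-8 + 9)**2))*(-1/1231) = (-2 + 8*(5 + 2*1**2))*(-1/1231) = (-2 + 8*(5 + 2*1))*(-1/1231) = (-2 + 8*(5 + 2))*(-1/1231) = (-2 + 8*7)*(-1/1231) = (-2 + 56)*(-1/1231) = 54*(-1/1231) = -54/1231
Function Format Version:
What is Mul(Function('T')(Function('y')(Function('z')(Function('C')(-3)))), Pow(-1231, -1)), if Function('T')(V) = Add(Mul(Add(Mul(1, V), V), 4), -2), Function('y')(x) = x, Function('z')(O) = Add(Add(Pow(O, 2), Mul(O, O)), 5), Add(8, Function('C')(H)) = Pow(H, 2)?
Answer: Rational(-54, 1231) ≈ -0.043867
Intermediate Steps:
Function('C')(H) = Add(-8, Pow(H, 2))
Function('z')(O) = Add(5, Mul(2, Pow(O, 2))) (Function('z')(O) = Add(Add(Pow(O, 2), Pow(O, 2)), 5) = Add(Mul(2, Pow(O, 2)), 5) = Add(5, Mul(2, Pow(O, 2))))
Function('T')(V) = Add(-2, Mul(8, V)) (Function('T')(V) = Add(Mul(Add(V, V), 4), -2) = Add(Mul(Mul(2, V), 4), -2) = Add(Mul(8, V), -2) = Add(-2, Mul(8, V)))
Mul(Function('T')(Function('y')(Function('z')(Function('C')(-3)))), Pow(-1231, -1)) = Mul(Add(-2, Mul(8, Add(5, Mul(2, Pow(Add(-8, Pow(-3, 2)), 2))))), Pow(-1231, -1)) = Mul(Add(-2, Mul(8, Add(5, Mul(2, Pow(Add(-8, 9), 2))))), Rational(-1, 1231)) = Mul(Add(-2, Mul(8, Add(5, Mul(2, Pow(1, 2))))), Rational(-1, 1231)) = Mul(Add(-2, Mul(8, Add(5, Mul(2, 1)))), Rational(-1, 1231)) = Mul(Add(-2, Mul(8, Add(5, 2))), Rational(-1, 1231)) = Mul(Add(-2, Mul(8, 7)), Rational(-1, 1231)) = Mul(Add(-2, 56), Rational(-1, 1231)) = Mul(54, Rational(-1, 1231)) = Rational(-54, 1231)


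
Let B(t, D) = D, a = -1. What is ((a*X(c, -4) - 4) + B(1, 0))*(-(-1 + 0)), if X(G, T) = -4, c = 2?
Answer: 0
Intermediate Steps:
((a*X(c, -4) - 4) + B(1, 0))*(-(-1 + 0)) = ((-1*(-4) - 4) + 0)*(-(-1 + 0)) = ((4 - 4) + 0)*(-1*(-1)) = (0 + 0)*1 = 0*1 = 0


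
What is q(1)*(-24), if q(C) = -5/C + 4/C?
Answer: 24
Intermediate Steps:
q(C) = -1/C
q(1)*(-24) = -1/1*(-24) = -1*1*(-24) = -1*(-24) = 24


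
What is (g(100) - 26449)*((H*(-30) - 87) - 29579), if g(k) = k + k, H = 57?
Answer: 823588624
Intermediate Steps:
g(k) = 2*k
(g(100) - 26449)*((H*(-30) - 87) - 29579) = (2*100 - 26449)*((57*(-30) - 87) - 29579) = (200 - 26449)*((-1710 - 87) - 29579) = -26249*(-1797 - 29579) = -26249*(-31376) = 823588624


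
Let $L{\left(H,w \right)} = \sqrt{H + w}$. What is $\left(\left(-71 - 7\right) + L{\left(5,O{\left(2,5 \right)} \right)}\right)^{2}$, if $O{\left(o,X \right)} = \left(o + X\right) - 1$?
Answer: $\left(78 - \sqrt{11}\right)^{2} \approx 5577.6$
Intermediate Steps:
$O{\left(o,X \right)} = -1 + X + o$ ($O{\left(o,X \right)} = \left(X + o\right) - 1 = -1 + X + o$)
$\left(\left(-71 - 7\right) + L{\left(5,O{\left(2,5 \right)} \right)}\right)^{2} = \left(\left(-71 - 7\right) + \sqrt{5 + \left(-1 + 5 + 2\right)}\right)^{2} = \left(-78 + \sqrt{5 + 6}\right)^{2} = \left(-78 + \sqrt{11}\right)^{2}$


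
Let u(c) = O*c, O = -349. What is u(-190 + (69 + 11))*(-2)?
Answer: -76780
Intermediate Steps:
u(c) = -349*c
u(-190 + (69 + 11))*(-2) = -349*(-190 + (69 + 11))*(-2) = -349*(-190 + 80)*(-2) = -349*(-110)*(-2) = 38390*(-2) = -76780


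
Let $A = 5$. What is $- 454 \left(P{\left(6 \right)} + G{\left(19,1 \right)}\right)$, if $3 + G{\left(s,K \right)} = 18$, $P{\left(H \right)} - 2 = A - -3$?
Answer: $-11350$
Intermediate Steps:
$P{\left(H \right)} = 10$ ($P{\left(H \right)} = 2 + \left(5 - -3\right) = 2 + \left(5 + 3\right) = 2 + 8 = 10$)
$G{\left(s,K \right)} = 15$ ($G{\left(s,K \right)} = -3 + 18 = 15$)
$- 454 \left(P{\left(6 \right)} + G{\left(19,1 \right)}\right) = - 454 \left(10 + 15\right) = \left(-454\right) 25 = -11350$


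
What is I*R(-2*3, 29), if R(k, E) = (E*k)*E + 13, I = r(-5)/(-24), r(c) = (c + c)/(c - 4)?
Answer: 25165/108 ≈ 233.01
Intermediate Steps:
r(c) = 2*c/(-4 + c) (r(c) = (2*c)/(-4 + c) = 2*c/(-4 + c))
I = -5/108 (I = (2*(-5)/(-4 - 5))/(-24) = (2*(-5)/(-9))*(-1/24) = (2*(-5)*(-1/9))*(-1/24) = (10/9)*(-1/24) = -5/108 ≈ -0.046296)
R(k, E) = 13 + k*E**2 (R(k, E) = k*E**2 + 13 = 13 + k*E**2)
I*R(-2*3, 29) = -5*(13 - 2*3*29**2)/108 = -5*(13 - 6*841)/108 = -5*(13 - 5046)/108 = -5/108*(-5033) = 25165/108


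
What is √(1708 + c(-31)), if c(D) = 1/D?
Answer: 3*√182373/31 ≈ 41.328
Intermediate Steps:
√(1708 + c(-31)) = √(1708 + 1/(-31)) = √(1708 - 1/31) = √(52947/31) = 3*√182373/31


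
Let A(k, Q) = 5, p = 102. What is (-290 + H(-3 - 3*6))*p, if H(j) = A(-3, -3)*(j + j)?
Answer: -51000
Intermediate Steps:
H(j) = 10*j (H(j) = 5*(j + j) = 5*(2*j) = 10*j)
(-290 + H(-3 - 3*6))*p = (-290 + 10*(-3 - 3*6))*102 = (-290 + 10*(-3 - 18))*102 = (-290 + 10*(-21))*102 = (-290 - 210)*102 = -500*102 = -51000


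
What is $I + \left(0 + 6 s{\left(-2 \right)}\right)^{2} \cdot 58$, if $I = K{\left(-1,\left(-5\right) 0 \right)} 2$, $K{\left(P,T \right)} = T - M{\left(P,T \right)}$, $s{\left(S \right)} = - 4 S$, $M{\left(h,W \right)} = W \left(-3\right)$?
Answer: $133632$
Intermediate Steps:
$M{\left(h,W \right)} = - 3 W$
$K{\left(P,T \right)} = 4 T$ ($K{\left(P,T \right)} = T - - 3 T = T + 3 T = 4 T$)
$I = 0$ ($I = 4 \left(\left(-5\right) 0\right) 2 = 4 \cdot 0 \cdot 2 = 0 \cdot 2 = 0$)
$I + \left(0 + 6 s{\left(-2 \right)}\right)^{2} \cdot 58 = 0 + \left(0 + 6 \left(\left(-4\right) \left(-2\right)\right)\right)^{2} \cdot 58 = 0 + \left(0 + 6 \cdot 8\right)^{2} \cdot 58 = 0 + \left(0 + 48\right)^{2} \cdot 58 = 0 + 48^{2} \cdot 58 = 0 + 2304 \cdot 58 = 0 + 133632 = 133632$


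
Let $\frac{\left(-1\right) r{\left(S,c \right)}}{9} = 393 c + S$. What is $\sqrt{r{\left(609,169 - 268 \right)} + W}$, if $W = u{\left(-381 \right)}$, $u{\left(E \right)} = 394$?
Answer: $2 \sqrt{86269} \approx 587.43$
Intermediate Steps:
$W = 394$
$r{\left(S,c \right)} = - 3537 c - 9 S$ ($r{\left(S,c \right)} = - 9 \left(393 c + S\right) = - 9 \left(S + 393 c\right) = - 3537 c - 9 S$)
$\sqrt{r{\left(609,169 - 268 \right)} + W} = \sqrt{\left(- 3537 \left(169 - 268\right) - 5481\right) + 394} = \sqrt{\left(\left(-3537\right) \left(-99\right) - 5481\right) + 394} = \sqrt{\left(350163 - 5481\right) + 394} = \sqrt{344682 + 394} = \sqrt{345076} = 2 \sqrt{86269}$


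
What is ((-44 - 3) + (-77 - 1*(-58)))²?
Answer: 4356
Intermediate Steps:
((-44 - 3) + (-77 - 1*(-58)))² = (-47 + (-77 + 58))² = (-47 - 19)² = (-66)² = 4356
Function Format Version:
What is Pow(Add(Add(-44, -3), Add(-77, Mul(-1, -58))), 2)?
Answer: 4356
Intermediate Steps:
Pow(Add(Add(-44, -3), Add(-77, Mul(-1, -58))), 2) = Pow(Add(-47, Add(-77, 58)), 2) = Pow(Add(-47, -19), 2) = Pow(-66, 2) = 4356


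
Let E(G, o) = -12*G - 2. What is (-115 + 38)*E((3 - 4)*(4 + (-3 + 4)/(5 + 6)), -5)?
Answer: -3626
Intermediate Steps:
E(G, o) = -2 - 12*G
(-115 + 38)*E((3 - 4)*(4 + (-3 + 4)/(5 + 6)), -5) = (-115 + 38)*(-2 - 12*(3 - 4)*(4 + (-3 + 4)/(5 + 6))) = -77*(-2 - (-12)*(4 + 1/11)) = -77*(-2 - (-12)*45/11) = -77*(-2 - 12*(-45/11)) = -77*(-2 + 540/11) = -77*518/11 = -3626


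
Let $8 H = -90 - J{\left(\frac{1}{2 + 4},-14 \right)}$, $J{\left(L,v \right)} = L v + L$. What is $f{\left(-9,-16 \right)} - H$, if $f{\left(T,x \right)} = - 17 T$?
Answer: $\frac{7871}{48} \approx 163.98$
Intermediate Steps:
$J{\left(L,v \right)} = L + L v$
$H = - \frac{527}{48}$ ($H = \frac{-90 - \frac{1 - 14}{2 + 4}}{8} = \frac{-90 - \frac{1}{6} \left(-13\right)}{8} = \frac{-90 - - \frac{13}{6}}{8} = \frac{-90 + \frac{13}{6}}{8} = \frac{1}{8} \left(- \frac{527}{6}\right) = - \frac{527}{48} \approx -10.979$)
$f{\left(-9,-16 \right)} - H = \left(-17\right) \left(-9\right) - - \frac{527}{48} = 153 + \frac{527}{48} = \frac{7871}{48}$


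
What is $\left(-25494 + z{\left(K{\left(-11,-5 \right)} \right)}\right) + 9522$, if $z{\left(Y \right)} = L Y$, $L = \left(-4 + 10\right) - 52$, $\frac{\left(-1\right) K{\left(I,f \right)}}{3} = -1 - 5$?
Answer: $-16800$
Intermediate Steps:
$K{\left(I,f \right)} = 18$ ($K{\left(I,f \right)} = - 3 \left(-1 - 5\right) = \left(-3\right) \left(-6\right) = 18$)
$L = -46$ ($L = 6 - 52 = -46$)
$z{\left(Y \right)} = - 46 Y$
$\left(-25494 + z{\left(K{\left(-11,-5 \right)} \right)}\right) + 9522 = \left(-25494 - 828\right) + 9522 = -26322 + 9522 = -16800$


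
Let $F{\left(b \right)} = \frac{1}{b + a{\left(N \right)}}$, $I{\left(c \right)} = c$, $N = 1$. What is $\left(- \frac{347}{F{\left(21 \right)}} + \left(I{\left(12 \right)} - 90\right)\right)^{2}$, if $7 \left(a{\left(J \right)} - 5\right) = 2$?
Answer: $\frac{4146587236}{49} \approx 8.4624 \cdot 10^{7}$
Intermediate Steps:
$a{\left(J \right)} = \frac{37}{7}$ ($a{\left(J \right)} = 5 + \frac{1}{7} \cdot 2 = 5 + \frac{2}{7} = \frac{37}{7}$)
$F{\left(b \right)} = \frac{1}{\frac{37}{7} + b}$ ($F{\left(b \right)} = \frac{1}{b + \frac{37}{7}} = \frac{1}{\frac{37}{7} + b}$)
$\left(- \frac{347}{F{\left(21 \right)}} + \left(I{\left(12 \right)} - 90\right)\right)^{2} = \left(- \frac{347}{7 \frac{1}{37 + 7 \cdot 21}} + \left(12 - 90\right)\right)^{2} = \left(- \frac{347}{7 \frac{1}{37 + 147}} + \left(12 - 90\right)\right)^{2} = \left(- \frac{347}{7 \cdot \frac{1}{184}} - 78\right)^{2} = \left(- \frac{347}{\frac{7}{184}} - 78\right)^{2} = \left(\left(-347\right) \frac{184}{7} - 78\right)^{2} = \left(- \frac{63848}{7} - 78\right)^{2} = \left(- \frac{64394}{7}\right)^{2} = \frac{4146587236}{49}$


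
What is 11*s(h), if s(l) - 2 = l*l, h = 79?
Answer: 68673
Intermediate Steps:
s(l) = 2 + l² (s(l) = 2 + l*l = 2 + l²)
11*s(h) = 11*(2 + 79²) = 11*(2 + 6241) = 11*6243 = 68673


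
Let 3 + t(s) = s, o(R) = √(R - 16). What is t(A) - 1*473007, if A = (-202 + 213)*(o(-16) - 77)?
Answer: -473857 + 44*I*√2 ≈ -4.7386e+5 + 62.225*I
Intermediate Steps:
o(R) = √(-16 + R)
A = -847 + 44*I*√2 (A = (-202 + 213)*(√(-16 - 16) - 77) = 11*(√(-32) - 77) = 11*(4*I*√2 - 77) = 11*(-77 + 4*I*√2) = -847 + 44*I*√2 ≈ -847.0 + 62.225*I)
t(s) = -3 + s
t(A) - 1*473007 = (-3 + (-847 + 44*I*√2)) - 1*473007 = (-850 + 44*I*√2) - 473007 = -473857 + 44*I*√2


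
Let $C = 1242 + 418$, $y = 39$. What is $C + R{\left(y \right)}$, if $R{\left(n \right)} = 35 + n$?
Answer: $1734$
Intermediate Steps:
$C = 1660$
$C + R{\left(y \right)} = 1660 + \left(35 + 39\right) = 1660 + 74 = 1734$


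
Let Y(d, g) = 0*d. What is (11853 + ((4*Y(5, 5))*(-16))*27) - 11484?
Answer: 369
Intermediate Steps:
Y(d, g) = 0
(11853 + ((4*Y(5, 5))*(-16))*27) - 11484 = (11853 + ((4*0)*(-16))*27) - 11484 = (11853 + (0*(-16))*27) - 11484 = (11853 + 0*27) - 11484 = (11853 + 0) - 11484 = 11853 - 11484 = 369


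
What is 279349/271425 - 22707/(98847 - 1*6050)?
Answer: 2822785954/3598203675 ≈ 0.78450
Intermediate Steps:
279349/271425 - 22707/(98847 - 1*6050) = 279349*(1/271425) - 22707/(98847 - 6050) = 39907/38775 - 22707/92797 = 2822785954/3598203675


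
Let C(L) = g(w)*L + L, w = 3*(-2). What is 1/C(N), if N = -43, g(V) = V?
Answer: 1/215 ≈ 0.0046512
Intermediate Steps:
w = -6
C(L) = -5*L (C(L) = -6*L + L = -5*L)
1/C(N) = 1/(-5*(-43)) = 1/215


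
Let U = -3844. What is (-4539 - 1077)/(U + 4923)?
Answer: -432/83 ≈ -5.2048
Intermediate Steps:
(-4539 - 1077)/(U + 4923) = (-4539 - 1077)/(-3844 + 4923) = -5616/1079 = -5616*1/1079 = -432/83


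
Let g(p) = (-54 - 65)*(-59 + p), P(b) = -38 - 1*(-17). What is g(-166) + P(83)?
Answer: 26754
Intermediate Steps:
P(b) = -21 (P(b) = -38 + 17 = -21)
g(p) = 7021 - 119*p (g(p) = -119*(-59 + p) = 7021 - 119*p)
g(-166) + P(83) = (7021 - 119*(-166)) - 21 = (7021 + 19754) - 21 = 26775 - 21 = 26754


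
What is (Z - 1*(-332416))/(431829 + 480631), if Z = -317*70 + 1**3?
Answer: 310227/912460 ≈ 0.33999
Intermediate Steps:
Z = -22189 (Z = -22190 + 1 = -22189)
(Z - 1*(-332416))/(431829 + 480631) = (-22189 - 1*(-332416))/(431829 + 480631) = (-22189 + 332416)/912460 = 310227*(1/912460) = 310227/912460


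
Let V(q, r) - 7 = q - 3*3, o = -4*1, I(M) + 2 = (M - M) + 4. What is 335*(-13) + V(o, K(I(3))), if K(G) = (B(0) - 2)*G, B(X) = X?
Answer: -4361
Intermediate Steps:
I(M) = 2 (I(M) = -2 + ((M - M) + 4) = -2 + (0 + 4) = -2 + 4 = 2)
K(G) = -2*G (K(G) = (0 - 2)*G = -2*G)
o = -4
V(q, r) = -2 + q (V(q, r) = 7 + (q - 3*3) = 7 + (q - 9) = 7 + (-9 + q) = -2 + q)
335*(-13) + V(o, K(I(3))) = 335*(-13) + (-2 - 4) = -4355 - 6 = -4361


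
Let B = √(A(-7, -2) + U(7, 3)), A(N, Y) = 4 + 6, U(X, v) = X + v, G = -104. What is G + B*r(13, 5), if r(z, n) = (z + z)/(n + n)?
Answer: -104 + 26*√5/5 ≈ -92.372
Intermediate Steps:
A(N, Y) = 10
B = 2*√5 (B = √(10 + (7 + 3)) = √(10 + 10) = √20 = 2*√5 ≈ 4.4721)
r(z, n) = z/n (r(z, n) = (2*z)/((2*n)) = (2*z)*(1/(2*n)) = z/n)
G + B*r(13, 5) = -104 + (2*√5)*(13/5) = -104 + 26*√5/5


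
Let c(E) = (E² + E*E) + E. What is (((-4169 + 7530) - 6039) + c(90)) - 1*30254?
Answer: -16642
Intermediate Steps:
c(E) = E + 2*E² (c(E) = (E² + E²) + E = 2*E² + E = E + 2*E²)
(((-4169 + 7530) - 6039) + c(90)) - 1*30254 = (((-4169 + 7530) - 6039) + 90*(1 + 2*90)) - 1*30254 = ((3361 - 6039) + 90*(1 + 180)) - 30254 = (-2678 + 90*181) - 30254 = (-2678 + 16290) - 30254 = 13612 - 30254 = -16642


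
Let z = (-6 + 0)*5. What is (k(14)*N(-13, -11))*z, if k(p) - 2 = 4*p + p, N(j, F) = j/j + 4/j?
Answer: -19440/13 ≈ -1495.4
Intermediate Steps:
z = -30 (z = -6*5 = -30)
N(j, F) = 1 + 4/j
k(p) = 2 + 5*p (k(p) = 2 + (4*p + p) = 2 + 5*p)
(k(14)*N(-13, -11))*z = ((2 + 5*14)*((4 - 13)/(-13)))*(-30) = ((2 + 70)*(-1/13*(-9)))*(-30) = (72*(9/13))*(-30) = (648/13)*(-30) = -19440/13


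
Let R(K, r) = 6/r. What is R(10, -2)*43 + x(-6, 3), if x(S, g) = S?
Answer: -135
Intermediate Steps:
R(10, -2)*43 + x(-6, 3) = (6/(-2))*43 - 6 = (6*(-½))*43 - 6 = -3*43 - 6 = -129 - 6 = -135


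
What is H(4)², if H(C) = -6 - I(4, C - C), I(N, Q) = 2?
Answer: 64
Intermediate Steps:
H(C) = -8 (H(C) = -6 - 1*2 = -6 - 2 = -8)
H(4)² = (-8)² = 64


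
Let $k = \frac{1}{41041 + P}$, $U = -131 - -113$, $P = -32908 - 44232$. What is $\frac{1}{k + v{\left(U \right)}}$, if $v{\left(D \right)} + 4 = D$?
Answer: $- \frac{36099}{794179} \approx -0.045455$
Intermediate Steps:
$P = -77140$ ($P = -32908 - 44232 = -77140$)
$U = -18$ ($U = -131 + 113 = -18$)
$k = - \frac{1}{36099}$ ($k = \frac{1}{41041 - 77140} = \frac{1}{-36099} = - \frac{1}{36099} \approx -2.7702 \cdot 10^{-5}$)
$v{\left(D \right)} = -4 + D$
$\frac{1}{k + v{\left(U \right)}} = \frac{1}{- \frac{1}{36099} - 22} = \frac{1}{- \frac{794179}{36099}} = - \frac{36099}{794179}$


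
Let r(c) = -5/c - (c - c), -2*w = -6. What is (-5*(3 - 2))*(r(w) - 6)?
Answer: 115/3 ≈ 38.333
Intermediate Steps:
w = 3 (w = -½*(-6) = 3)
r(c) = -5/c (r(c) = -5/c - 1*0 = -5/c + 0 = -5/c)
(-5*(3 - 2))*(r(w) - 6) = (-5*(3 - 2))*(-5/3 - 6) = (-5*1)*(-5*⅓ - 6) = -5*(-5/3 - 6) = -5*(-23/3) = 115/3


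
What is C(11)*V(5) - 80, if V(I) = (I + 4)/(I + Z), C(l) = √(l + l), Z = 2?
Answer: -80 + 9*√22/7 ≈ -73.969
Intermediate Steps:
C(l) = √2*√l (C(l) = √(2*l) = √2*√l)
V(I) = (4 + I)/(2 + I) (V(I) = (I + 4)/(I + 2) = (4 + I)/(2 + I))
C(11)*V(5) - 80 = (√2*√11)*((4 + 5)/(2 + 5)) - 80 = √22*(9/7) - 80 = 9*√22/7 - 80 = -80 + 9*√22/7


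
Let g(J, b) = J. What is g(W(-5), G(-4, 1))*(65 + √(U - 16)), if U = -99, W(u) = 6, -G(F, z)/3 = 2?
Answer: 390 + 6*I*√115 ≈ 390.0 + 64.343*I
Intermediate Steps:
G(F, z) = -6 (G(F, z) = -3*2 = -6)
g(W(-5), G(-4, 1))*(65 + √(U - 16)) = 6*(65 + √(-99 - 16)) = 6*(65 + √(-115)) = 6*(65 + I*√115) = 390 + 6*I*√115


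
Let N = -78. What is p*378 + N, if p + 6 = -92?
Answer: -37122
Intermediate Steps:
p = -98 (p = -6 - 92 = -98)
p*378 + N = -98*378 - 78 = -37044 - 78 = -37122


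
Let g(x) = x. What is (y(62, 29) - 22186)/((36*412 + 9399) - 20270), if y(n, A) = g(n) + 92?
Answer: -1296/233 ≈ -5.5622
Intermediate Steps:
y(n, A) = 92 + n (y(n, A) = n + 92 = 92 + n)
(y(62, 29) - 22186)/((36*412 + 9399) - 20270) = ((92 + 62) - 22186)/((36*412 + 9399) - 20270) = (154 - 22186)/((14832 + 9399) - 20270) = -22032/(24231 - 20270) = -22032/3961 = -22032*1/3961 = -1296/233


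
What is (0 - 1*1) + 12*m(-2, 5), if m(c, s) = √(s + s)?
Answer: -1 + 12*√10 ≈ 36.947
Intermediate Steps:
m(c, s) = √2*√s (m(c, s) = √(2*s) = √2*√s)
(0 - 1*1) + 12*m(-2, 5) = (0 - 1*1) + 12*(√2*√5) = (0 - 1) + 12*√10 = -1 + 12*√10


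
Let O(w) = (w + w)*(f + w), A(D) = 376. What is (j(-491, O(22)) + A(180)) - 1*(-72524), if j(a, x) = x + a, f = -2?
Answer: 73289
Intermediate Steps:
O(w) = 2*w*(-2 + w) (O(w) = (w + w)*(-2 + w) = (2*w)*(-2 + w) = 2*w*(-2 + w))
j(a, x) = a + x
(j(-491, O(22)) + A(180)) - 1*(-72524) = ((-491 + 2*22*(-2 + 22)) + 376) - 1*(-72524) = ((-491 + 2*22*20) + 376) + 72524 = ((-491 + 880) + 376) + 72524 = (389 + 376) + 72524 = 765 + 72524 = 73289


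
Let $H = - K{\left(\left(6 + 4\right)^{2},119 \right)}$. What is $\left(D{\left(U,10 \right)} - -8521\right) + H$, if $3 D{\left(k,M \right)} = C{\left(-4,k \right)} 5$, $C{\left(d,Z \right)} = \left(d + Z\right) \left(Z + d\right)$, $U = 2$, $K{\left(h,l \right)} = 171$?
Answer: $\frac{25070}{3} \approx 8356.7$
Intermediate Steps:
$C{\left(d,Z \right)} = \left(Z + d\right)^{2}$ ($C{\left(d,Z \right)} = \left(Z + d\right) \left(Z + d\right) = \left(Z + d\right)^{2}$)
$D{\left(k,M \right)} = \frac{5 \left(-4 + k\right)^{2}}{3}$ ($D{\left(k,M \right)} = \frac{\left(k - 4\right)^{2} \cdot 5}{3} = \frac{\left(-4 + k\right)^{2} \cdot 5}{3} = \frac{5 \left(-4 + k\right)^{2}}{3}$)
$H = -171$ ($H = \left(-1\right) 171 = -171$)
$\left(D{\left(U,10 \right)} - -8521\right) + H = \left(\frac{5 \left(-4 + 2\right)^{2}}{3} - -8521\right) - 171 = \left(\frac{5 \left(-2\right)^{2}}{3} + 8521\right) - 171 = \left(\frac{5}{3} \cdot 4 + 8521\right) - 171 = \left(\frac{20}{3} + 8521\right) - 171 = \frac{25583}{3} - 171 = \frac{25070}{3}$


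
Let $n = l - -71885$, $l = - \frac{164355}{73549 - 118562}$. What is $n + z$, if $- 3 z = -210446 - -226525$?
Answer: $\frac{8984007553}{135039} \approx 66529.0$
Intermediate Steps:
$l = \frac{164355}{45013}$ ($l = - \frac{164355}{-45013} = \left(-164355\right) \left(- \frac{1}{45013}\right) = \frac{164355}{45013} \approx 3.6513$)
$z = - \frac{16079}{3}$ ($z = - \frac{-210446 - -226525}{3} = - \frac{-210446 + 226525}{3} = \left(- \frac{1}{3}\right) 16079 = - \frac{16079}{3} \approx -5359.7$)
$n = \frac{3235923860}{45013}$ ($n = \frac{164355}{45013} - -71885 = \frac{164355}{45013} + 71885 = \frac{3235923860}{45013} \approx 71889.0$)
$n + z = \frac{3235923860}{45013} - \frac{16079}{3} = \frac{8984007553}{135039}$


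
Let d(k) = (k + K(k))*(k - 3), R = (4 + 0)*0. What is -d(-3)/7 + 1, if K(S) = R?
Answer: -11/7 ≈ -1.5714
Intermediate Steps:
R = 0 (R = 4*0 = 0)
K(S) = 0
d(k) = k*(-3 + k) (d(k) = (k + 0)*(k - 3) = k*(-3 + k))
-d(-3)/7 + 1 = -(-3*(-3 - 3))/7 + 1 = -(-3*(-6))/7 + 1 = -18/7 + 1 = -11/7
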